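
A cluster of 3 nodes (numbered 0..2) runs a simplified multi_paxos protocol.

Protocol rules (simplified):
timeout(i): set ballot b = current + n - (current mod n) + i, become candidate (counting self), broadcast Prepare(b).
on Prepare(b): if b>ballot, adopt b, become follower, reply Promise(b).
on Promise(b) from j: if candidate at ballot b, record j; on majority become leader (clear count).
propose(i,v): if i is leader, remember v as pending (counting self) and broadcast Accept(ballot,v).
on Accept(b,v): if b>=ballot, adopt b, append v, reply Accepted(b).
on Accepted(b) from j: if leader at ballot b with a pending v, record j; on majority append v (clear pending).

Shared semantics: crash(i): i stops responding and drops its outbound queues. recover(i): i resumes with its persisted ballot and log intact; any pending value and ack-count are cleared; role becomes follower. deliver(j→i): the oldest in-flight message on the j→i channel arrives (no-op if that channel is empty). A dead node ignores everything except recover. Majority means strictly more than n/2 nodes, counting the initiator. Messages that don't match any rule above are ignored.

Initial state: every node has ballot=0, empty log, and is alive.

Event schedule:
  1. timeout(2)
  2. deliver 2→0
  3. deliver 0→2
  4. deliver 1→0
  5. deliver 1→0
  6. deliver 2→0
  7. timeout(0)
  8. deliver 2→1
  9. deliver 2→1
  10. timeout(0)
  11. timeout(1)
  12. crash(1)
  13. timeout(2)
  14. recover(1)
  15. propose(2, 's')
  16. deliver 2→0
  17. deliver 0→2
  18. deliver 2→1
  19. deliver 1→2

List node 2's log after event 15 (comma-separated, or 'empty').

empty

after 1 — timeout(2): n2:cand/b5/[-]
after 2 — deliver 2→0: n0:foll/b5/[-]
after 3 — deliver 0→2: n2:lead/b5/[-]
after 4 — deliver 1→0: ·
after 5 — deliver 1→0: ·
after 6 — deliver 2→0: ·
after 7 — timeout(0): n0:cand/b6/[-]
after 8 — deliver 2→1: n1:foll/b5/[-]
after 9 — deliver 2→1: ·
after 10 — timeout(0): n0:cand/b9/[-]
after 11 — timeout(1): n1:cand/b7/[-]
after 12 — crash(1): n1:✗cand/b7/[-]
after 13 — timeout(2): n2:cand/b8/[-]
after 14 — recover(1): n1:foll/b7/[-]
after 15 — propose(2,'s'): ·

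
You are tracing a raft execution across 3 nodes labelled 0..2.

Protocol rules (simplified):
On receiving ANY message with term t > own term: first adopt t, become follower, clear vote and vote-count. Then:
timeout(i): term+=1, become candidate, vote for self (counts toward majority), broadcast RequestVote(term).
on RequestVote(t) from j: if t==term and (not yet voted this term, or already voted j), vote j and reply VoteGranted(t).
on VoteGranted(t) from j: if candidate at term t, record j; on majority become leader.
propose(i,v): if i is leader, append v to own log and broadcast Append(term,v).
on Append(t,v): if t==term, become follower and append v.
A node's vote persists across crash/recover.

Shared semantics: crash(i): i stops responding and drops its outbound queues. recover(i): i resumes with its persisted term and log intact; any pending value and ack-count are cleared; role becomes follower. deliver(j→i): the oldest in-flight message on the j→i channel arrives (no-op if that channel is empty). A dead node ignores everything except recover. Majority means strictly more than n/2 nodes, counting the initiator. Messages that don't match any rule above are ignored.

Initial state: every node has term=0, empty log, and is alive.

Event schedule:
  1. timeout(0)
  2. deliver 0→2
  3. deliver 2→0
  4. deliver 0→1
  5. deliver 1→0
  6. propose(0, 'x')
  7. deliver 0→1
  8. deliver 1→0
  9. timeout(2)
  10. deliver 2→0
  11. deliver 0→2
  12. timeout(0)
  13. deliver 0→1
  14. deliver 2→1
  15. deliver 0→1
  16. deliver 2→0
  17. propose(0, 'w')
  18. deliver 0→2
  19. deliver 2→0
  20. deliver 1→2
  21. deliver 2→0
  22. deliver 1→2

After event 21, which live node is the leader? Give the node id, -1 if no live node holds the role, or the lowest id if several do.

2

1. timeout(0):  <0:cand t1 ->
2. deliver 0→2:  <2:foll t1 ->
3. deliver 2→0:  <0:lead t1 ->
4. deliver 0→1:  <1:foll t1 ->
5. deliver 1→0:  nop
6. propose(0,'x'):  <0:lead t1 x>
7. deliver 0→1:  <1:foll t1 x>
8. deliver 1→0:  nop
9. timeout(2):  <2:cand t2 ->
10. deliver 2→0:  <0:foll t2 x>
11. deliver 0→2:  nop
12. timeout(0):  <0:cand t3 x>
13. deliver 0→1:  <1:foll t3 x>
14. deliver 2→1:  nop
15. deliver 0→1:  nop
16. deliver 2→0:  nop
17. propose(0,'w'):  nop
18. deliver 0→2:  <2:lead t2 ->
19. deliver 2→0:  nop
20. deliver 1→2:  nop
21. deliver 2→0:  nop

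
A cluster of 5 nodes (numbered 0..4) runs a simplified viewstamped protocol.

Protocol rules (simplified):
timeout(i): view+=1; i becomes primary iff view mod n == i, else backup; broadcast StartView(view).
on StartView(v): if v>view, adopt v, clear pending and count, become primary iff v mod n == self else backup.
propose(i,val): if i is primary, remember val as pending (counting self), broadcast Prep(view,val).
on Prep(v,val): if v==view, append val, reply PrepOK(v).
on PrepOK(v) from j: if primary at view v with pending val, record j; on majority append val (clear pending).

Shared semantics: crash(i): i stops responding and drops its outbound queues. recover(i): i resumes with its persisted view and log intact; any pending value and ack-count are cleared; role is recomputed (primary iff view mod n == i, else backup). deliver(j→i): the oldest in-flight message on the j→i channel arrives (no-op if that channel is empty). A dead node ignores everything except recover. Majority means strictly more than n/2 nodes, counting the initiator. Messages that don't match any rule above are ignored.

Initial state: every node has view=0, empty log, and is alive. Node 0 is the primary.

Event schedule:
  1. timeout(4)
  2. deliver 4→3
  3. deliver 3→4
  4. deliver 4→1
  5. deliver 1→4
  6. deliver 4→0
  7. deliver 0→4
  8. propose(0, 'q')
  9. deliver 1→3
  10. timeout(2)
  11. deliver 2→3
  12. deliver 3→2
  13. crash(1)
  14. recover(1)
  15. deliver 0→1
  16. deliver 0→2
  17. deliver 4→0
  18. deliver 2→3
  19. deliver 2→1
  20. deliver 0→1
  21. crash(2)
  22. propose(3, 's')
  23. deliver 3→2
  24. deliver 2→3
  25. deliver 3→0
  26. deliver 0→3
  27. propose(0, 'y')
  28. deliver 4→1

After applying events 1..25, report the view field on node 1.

1

[1] timeout(4) → N4(back v1 [-])
[2] deliver 4→3 → N3(back v1 [-])
[3] deliver 3→4 → ∅
[4] deliver 4→1 → N1(prim v1 [-])
[5] deliver 1→4 → ∅
[6] deliver 4→0 → N0(back v1 [-])
[7] deliver 0→4 → ∅
[8] propose(0,'q') → ∅
[9] deliver 1→3 → ∅
[10] timeout(2) → N2(back v1 [-])
[11] deliver 2→3 → ∅
[12] deliver 3→2 → ∅
[13] crash(1) → N1(✗prim v1 [-])
[14] recover(1) → N1(prim v1 [-])
[15] deliver 0→1 → ∅
[16] deliver 0→2 → ∅
[17] deliver 4→0 → ∅
[18] deliver 2→3 → ∅
[19] deliver 2→1 → ∅
[20] deliver 0→1 → ∅
[21] crash(2) → N2(✗back v1 [-])
[22] propose(3,'s') → ∅
[23] deliver 3→2 → ∅
[24] deliver 2→3 → ∅
[25] deliver 3→0 → ∅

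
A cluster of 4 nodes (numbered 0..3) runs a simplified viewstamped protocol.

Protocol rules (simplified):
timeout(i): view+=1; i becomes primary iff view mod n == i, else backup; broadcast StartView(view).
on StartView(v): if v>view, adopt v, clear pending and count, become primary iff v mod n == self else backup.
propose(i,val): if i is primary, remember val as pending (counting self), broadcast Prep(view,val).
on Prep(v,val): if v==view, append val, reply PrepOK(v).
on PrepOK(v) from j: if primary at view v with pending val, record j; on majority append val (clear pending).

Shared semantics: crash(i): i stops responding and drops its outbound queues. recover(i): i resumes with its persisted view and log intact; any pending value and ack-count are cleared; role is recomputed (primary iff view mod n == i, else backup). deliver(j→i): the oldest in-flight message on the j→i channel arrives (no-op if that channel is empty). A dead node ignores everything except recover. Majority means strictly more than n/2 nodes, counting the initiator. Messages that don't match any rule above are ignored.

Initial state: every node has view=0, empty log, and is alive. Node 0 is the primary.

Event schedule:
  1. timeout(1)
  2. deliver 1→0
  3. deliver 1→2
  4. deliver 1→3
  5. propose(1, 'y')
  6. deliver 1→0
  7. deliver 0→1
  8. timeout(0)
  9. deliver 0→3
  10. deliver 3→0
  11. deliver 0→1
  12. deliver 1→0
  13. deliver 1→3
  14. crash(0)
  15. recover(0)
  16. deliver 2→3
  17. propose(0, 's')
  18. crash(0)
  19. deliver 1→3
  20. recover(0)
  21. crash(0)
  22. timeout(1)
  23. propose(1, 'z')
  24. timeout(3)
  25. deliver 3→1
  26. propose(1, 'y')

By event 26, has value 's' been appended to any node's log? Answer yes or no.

e1 timeout(1): 1[prim,v=1,-]
e2 deliver 1→0: 0[back,v=1,-]
e3 deliver 1→2: 2[back,v=1,-]
e4 deliver 1→3: 3[back,v=1,-]
e5 propose(1,'y'): ·
e6 deliver 1→0: 0[back,v=1,y]
e7 deliver 0→1: ·
e8 timeout(0): 0[back,v=2,y]
e9 deliver 0→3: 3[back,v=2,-]
e10 deliver 3→0: ·
e11 deliver 0→1: 1[back,v=2,-]
e12 deliver 1→0: ·
e13 deliver 1→3: ·
e14 crash(0): 0[✗back,v=2,y]
e15 recover(0): 0[back,v=2,y]
e16 deliver 2→3: ·
e17 propose(0,'s'): ·
e18 crash(0): 0[✗back,v=2,y]
e19 deliver 1→3: ·
e20 recover(0): 0[back,v=2,y]
e21 crash(0): 0[✗back,v=2,y]
e22 timeout(1): 1[back,v=3,-]
e23 propose(1,'z'): ·
e24 timeout(3): 3[prim,v=3,-]
e25 deliver 3→1: ·
e26 propose(1,'y'): ·

no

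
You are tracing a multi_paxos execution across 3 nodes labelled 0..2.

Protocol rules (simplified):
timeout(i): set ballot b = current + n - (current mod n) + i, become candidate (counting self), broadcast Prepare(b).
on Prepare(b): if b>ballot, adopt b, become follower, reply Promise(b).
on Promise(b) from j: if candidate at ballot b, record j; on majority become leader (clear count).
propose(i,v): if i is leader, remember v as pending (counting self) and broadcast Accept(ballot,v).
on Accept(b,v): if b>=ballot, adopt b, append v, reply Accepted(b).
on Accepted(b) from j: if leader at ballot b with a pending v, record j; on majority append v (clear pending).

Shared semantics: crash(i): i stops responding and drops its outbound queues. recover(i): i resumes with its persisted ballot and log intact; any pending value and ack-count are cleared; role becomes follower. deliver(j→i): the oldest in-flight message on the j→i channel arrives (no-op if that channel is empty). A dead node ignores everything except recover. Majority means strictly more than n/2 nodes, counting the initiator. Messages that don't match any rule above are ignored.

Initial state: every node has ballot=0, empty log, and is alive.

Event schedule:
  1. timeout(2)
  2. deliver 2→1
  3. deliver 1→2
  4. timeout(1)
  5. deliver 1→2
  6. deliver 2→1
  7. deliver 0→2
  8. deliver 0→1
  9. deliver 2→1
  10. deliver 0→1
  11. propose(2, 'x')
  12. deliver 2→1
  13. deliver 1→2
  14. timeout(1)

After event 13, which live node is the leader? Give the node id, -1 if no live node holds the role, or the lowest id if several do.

1

step 1 timeout(2): 2={cand,b=5,log=-}
step 2 deliver 2→1: 1={foll,b=5,log=-}
step 3 deliver 1→2: 2={lead,b=5,log=-}
step 4 timeout(1): 1={cand,b=7,log=-}
step 5 deliver 1→2: 2={foll,b=7,log=-}
step 6 deliver 2→1: 1={lead,b=7,log=-}
step 7 deliver 0→2: —
step 8 deliver 0→1: —
step 9 deliver 2→1: —
step 10 deliver 0→1: —
step 11 propose(2,'x'): —
step 12 deliver 2→1: —
step 13 deliver 1→2: —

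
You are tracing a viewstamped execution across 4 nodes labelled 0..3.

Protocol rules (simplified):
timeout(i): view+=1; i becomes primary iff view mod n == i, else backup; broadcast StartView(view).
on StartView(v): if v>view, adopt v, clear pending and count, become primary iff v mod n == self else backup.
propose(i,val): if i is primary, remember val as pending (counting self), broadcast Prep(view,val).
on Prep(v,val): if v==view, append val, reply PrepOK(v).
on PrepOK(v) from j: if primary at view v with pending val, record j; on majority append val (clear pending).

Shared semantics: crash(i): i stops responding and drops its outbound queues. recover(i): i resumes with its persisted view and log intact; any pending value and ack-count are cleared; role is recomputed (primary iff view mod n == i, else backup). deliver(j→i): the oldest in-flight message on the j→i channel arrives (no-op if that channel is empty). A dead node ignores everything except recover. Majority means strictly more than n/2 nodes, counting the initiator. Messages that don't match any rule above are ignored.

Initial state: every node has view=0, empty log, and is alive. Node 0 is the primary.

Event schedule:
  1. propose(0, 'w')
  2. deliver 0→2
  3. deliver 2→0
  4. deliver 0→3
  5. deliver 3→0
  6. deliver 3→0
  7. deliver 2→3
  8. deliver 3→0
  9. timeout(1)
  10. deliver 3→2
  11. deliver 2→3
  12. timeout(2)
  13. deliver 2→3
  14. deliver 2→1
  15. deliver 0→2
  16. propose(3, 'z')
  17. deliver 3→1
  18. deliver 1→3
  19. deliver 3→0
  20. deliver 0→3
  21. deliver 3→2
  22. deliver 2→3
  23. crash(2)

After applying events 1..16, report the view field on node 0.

0

after 1 — propose(0,'w'): ·
after 2 — deliver 0→2: n2:back/v0/[w]
after 3 — deliver 2→0: ·
after 4 — deliver 0→3: n3:back/v0/[w]
after 5 — deliver 3→0: n0:prim/v0/[w]
after 6 — deliver 3→0: ·
after 7 — deliver 2→3: ·
after 8 — deliver 3→0: ·
after 9 — timeout(1): n1:prim/v1/[-]
after 10 — deliver 3→2: ·
after 11 — deliver 2→3: ·
after 12 — timeout(2): n2:back/v1/[w]
after 13 — deliver 2→3: n3:back/v1/[w]
after 14 — deliver 2→1: ·
after 15 — deliver 0→2: ·
after 16 — propose(3,'z'): ·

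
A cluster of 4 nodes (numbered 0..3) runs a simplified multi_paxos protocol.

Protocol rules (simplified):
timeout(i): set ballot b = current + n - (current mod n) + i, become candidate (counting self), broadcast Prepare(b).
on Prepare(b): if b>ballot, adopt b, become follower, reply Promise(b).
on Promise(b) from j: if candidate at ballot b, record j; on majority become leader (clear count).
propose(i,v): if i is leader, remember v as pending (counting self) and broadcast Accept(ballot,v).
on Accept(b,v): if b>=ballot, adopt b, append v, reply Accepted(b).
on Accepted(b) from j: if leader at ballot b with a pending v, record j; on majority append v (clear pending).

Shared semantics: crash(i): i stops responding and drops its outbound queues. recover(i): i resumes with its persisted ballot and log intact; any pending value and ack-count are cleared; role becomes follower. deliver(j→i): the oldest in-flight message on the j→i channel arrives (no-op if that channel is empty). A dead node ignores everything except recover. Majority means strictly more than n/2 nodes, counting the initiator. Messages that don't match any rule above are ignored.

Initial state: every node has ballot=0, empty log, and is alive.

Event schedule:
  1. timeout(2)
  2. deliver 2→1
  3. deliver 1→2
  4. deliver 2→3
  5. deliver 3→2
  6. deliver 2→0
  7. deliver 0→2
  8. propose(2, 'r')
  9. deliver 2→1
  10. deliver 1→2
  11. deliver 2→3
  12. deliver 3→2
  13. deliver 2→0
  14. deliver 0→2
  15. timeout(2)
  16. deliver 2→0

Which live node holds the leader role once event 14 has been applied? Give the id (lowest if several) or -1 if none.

[1] timeout(2) → N2(cand b6 [-])
[2] deliver 2→1 → N1(foll b6 [-])
[3] deliver 1→2 → ∅
[4] deliver 2→3 → N3(foll b6 [-])
[5] deliver 3→2 → N2(lead b6 [-])
[6] deliver 2→0 → N0(foll b6 [-])
[7] deliver 0→2 → ∅
[8] propose(2,'r') → ∅
[9] deliver 2→1 → N1(foll b6 [r])
[10] deliver 1→2 → ∅
[11] deliver 2→3 → N3(foll b6 [r])
[12] deliver 3→2 → N2(lead b6 [r])
[13] deliver 2→0 → N0(foll b6 [r])
[14] deliver 0→2 → ∅

2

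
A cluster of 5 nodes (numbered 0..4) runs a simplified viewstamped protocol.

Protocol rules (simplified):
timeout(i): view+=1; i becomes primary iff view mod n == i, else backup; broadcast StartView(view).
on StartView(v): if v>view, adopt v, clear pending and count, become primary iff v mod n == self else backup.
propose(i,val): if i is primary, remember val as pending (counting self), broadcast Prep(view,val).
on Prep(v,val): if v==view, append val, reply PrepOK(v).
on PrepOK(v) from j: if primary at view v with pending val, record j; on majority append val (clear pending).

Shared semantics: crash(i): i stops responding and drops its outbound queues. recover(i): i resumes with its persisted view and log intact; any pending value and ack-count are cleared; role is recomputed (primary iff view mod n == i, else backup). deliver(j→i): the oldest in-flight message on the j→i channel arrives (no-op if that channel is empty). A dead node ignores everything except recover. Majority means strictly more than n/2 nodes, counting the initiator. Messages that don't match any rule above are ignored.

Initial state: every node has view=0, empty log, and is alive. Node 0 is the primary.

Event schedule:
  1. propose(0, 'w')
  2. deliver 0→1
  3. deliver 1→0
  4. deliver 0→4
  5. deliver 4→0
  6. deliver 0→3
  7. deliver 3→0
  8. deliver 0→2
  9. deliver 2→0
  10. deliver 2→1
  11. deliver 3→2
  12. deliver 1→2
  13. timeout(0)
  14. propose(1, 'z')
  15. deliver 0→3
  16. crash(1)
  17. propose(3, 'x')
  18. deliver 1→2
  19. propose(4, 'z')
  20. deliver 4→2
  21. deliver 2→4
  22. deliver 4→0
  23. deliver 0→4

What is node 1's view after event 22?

0

step 1 propose(0,'w'): —
step 2 deliver 0→1: 1={back,v=0,log=w}
step 3 deliver 1→0: —
step 4 deliver 0→4: 4={back,v=0,log=w}
step 5 deliver 4→0: 0={prim,v=0,log=w}
step 6 deliver 0→3: 3={back,v=0,log=w}
step 7 deliver 3→0: —
step 8 deliver 0→2: 2={back,v=0,log=w}
step 9 deliver 2→0: —
step 10 deliver 2→1: —
step 11 deliver 3→2: —
step 12 deliver 1→2: —
step 13 timeout(0): 0={back,v=1,log=w}
step 14 propose(1,'z'): —
step 15 deliver 0→3: 3={back,v=1,log=w}
step 16 crash(1): 1={✗back,v=0,log=w}
step 17 propose(3,'x'): —
step 18 deliver 1→2: —
step 19 propose(4,'z'): —
step 20 deliver 4→2: —
step 21 deliver 2→4: —
step 22 deliver 4→0: —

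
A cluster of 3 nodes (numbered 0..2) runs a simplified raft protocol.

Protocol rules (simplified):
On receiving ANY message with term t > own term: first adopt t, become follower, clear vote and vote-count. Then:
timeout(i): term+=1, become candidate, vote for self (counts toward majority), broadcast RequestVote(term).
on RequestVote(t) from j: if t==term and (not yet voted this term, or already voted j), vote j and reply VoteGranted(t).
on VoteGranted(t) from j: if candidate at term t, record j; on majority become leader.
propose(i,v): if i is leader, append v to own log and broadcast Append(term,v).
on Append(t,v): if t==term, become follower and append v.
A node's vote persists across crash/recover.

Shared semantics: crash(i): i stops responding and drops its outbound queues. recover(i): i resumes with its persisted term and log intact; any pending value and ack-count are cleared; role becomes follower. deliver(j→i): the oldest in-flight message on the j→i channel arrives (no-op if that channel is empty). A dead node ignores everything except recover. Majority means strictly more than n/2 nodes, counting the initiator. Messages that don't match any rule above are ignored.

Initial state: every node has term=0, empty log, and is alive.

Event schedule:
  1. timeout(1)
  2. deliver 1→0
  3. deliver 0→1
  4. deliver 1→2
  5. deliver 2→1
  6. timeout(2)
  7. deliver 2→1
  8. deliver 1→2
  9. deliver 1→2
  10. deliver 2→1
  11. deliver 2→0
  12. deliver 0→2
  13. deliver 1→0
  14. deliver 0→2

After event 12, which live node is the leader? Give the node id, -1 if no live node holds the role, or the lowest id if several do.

1. timeout(1):  <1:cand t1 ->
2. deliver 1→0:  <0:foll t1 ->
3. deliver 0→1:  <1:lead t1 ->
4. deliver 1→2:  <2:foll t1 ->
5. deliver 2→1:  nop
6. timeout(2):  <2:cand t2 ->
7. deliver 2→1:  <1:foll t2 ->
8. deliver 1→2:  <2:lead t2 ->
9. deliver 1→2:  nop
10. deliver 2→1:  nop
11. deliver 2→0:  <0:foll t2 ->
12. deliver 0→2:  nop

2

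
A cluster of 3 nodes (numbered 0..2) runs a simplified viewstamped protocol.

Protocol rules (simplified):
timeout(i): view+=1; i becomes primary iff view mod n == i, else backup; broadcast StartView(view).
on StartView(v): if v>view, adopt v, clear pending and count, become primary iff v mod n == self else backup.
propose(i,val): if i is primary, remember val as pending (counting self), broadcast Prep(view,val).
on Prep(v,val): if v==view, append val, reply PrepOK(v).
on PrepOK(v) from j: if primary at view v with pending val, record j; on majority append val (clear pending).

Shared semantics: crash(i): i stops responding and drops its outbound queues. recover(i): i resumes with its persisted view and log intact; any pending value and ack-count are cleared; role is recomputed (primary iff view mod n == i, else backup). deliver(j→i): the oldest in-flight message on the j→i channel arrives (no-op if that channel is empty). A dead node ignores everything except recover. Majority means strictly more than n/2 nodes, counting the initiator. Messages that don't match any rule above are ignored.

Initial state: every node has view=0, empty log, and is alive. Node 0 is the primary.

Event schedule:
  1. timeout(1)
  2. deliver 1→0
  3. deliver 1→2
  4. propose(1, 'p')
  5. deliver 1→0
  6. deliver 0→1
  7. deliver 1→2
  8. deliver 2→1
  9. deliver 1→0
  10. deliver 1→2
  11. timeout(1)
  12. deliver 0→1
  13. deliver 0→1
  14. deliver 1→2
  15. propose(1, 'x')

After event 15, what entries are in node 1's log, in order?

e1 timeout(1): 1[prim,v=1,-]
e2 deliver 1→0: 0[back,v=1,-]
e3 deliver 1→2: 2[back,v=1,-]
e4 propose(1,'p'): ·
e5 deliver 1→0: 0[back,v=1,p]
e6 deliver 0→1: 1[prim,v=1,p]
e7 deliver 1→2: 2[back,v=1,p]
e8 deliver 2→1: ·
e9 deliver 1→0: ·
e10 deliver 1→2: ·
e11 timeout(1): 1[back,v=2,p]
e12 deliver 0→1: ·
e13 deliver 0→1: ·
e14 deliver 1→2: 2[prim,v=2,p]
e15 propose(1,'x'): ·

p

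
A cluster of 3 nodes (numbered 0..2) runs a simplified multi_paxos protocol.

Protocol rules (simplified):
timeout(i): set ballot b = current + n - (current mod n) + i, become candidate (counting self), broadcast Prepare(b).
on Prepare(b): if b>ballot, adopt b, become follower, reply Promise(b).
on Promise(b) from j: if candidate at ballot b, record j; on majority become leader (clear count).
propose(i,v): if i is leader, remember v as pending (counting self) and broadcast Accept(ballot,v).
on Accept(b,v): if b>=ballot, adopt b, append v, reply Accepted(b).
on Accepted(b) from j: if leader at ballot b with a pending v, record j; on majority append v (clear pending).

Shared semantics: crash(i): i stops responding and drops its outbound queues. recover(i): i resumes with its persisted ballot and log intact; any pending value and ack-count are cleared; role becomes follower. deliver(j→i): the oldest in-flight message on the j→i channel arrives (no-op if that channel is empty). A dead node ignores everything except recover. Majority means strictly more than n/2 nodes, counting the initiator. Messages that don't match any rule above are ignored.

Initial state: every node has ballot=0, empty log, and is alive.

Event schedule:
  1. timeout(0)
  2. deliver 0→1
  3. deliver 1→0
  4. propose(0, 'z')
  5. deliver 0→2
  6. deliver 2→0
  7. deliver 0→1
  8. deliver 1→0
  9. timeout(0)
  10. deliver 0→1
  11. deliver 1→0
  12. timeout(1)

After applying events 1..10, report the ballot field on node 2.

e1 timeout(0): 0[cand,b=3,-]
e2 deliver 0→1: 1[foll,b=3,-]
e3 deliver 1→0: 0[lead,b=3,-]
e4 propose(0,'z'): ·
e5 deliver 0→2: 2[foll,b=3,-]
e6 deliver 2→0: ·
e7 deliver 0→1: 1[foll,b=3,z]
e8 deliver 1→0: 0[lead,b=3,z]
e9 timeout(0): 0[cand,b=6,z]
e10 deliver 0→1: 1[foll,b=6,z]

3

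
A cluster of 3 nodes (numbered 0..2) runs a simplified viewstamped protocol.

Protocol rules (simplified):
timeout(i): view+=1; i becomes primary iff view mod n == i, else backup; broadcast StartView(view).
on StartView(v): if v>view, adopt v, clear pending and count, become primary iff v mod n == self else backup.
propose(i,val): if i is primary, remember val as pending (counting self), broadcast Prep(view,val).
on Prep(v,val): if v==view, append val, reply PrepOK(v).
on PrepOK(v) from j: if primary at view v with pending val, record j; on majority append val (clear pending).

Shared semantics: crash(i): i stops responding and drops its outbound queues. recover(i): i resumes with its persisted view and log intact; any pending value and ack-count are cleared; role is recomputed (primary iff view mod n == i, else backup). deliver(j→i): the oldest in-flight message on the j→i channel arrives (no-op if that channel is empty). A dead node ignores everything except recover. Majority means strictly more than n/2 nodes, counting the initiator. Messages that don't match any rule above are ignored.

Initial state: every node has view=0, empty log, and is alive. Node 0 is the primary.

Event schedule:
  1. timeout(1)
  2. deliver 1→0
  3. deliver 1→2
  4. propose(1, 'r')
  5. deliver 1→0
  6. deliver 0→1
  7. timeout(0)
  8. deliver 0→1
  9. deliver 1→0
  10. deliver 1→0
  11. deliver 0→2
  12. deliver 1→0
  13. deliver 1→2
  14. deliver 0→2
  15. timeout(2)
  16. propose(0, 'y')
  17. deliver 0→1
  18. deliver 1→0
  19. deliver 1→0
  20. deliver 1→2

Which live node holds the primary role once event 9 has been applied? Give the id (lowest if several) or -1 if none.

-1

after 1 — timeout(1): n1:prim/v1/[-]
after 2 — deliver 1→0: n0:back/v1/[-]
after 3 — deliver 1→2: n2:back/v1/[-]
after 4 — propose(1,'r'): ·
after 5 — deliver 1→0: n0:back/v1/[r]
after 6 — deliver 0→1: n1:prim/v1/[r]
after 7 — timeout(0): n0:back/v2/[r]
after 8 — deliver 0→1: n1:back/v2/[r]
after 9 — deliver 1→0: ·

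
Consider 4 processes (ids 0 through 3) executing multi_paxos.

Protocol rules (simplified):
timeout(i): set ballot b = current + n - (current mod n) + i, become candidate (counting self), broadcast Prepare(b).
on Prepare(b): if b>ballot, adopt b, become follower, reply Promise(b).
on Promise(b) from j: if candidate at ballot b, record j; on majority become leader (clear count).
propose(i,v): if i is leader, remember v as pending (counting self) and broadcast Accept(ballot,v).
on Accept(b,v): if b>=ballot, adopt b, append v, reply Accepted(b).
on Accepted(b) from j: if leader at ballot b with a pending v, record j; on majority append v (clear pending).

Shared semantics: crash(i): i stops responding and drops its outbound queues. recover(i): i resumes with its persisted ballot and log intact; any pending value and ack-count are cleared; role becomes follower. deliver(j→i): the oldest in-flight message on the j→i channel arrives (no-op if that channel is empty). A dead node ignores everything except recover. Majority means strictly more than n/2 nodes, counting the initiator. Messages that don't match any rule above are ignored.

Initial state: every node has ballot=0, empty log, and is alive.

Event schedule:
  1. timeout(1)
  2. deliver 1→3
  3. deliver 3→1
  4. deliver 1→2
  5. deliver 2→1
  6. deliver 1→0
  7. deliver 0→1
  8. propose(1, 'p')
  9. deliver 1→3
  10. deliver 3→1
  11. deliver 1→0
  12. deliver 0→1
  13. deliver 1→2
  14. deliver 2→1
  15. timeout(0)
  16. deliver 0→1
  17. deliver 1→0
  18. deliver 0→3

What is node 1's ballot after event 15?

5

after 1 — timeout(1): n1:cand/b5/[-]
after 2 — deliver 1→3: n3:foll/b5/[-]
after 3 — deliver 3→1: ·
after 4 — deliver 1→2: n2:foll/b5/[-]
after 5 — deliver 2→1: n1:lead/b5/[-]
after 6 — deliver 1→0: n0:foll/b5/[-]
after 7 — deliver 0→1: ·
after 8 — propose(1,'p'): ·
after 9 — deliver 1→3: n3:foll/b5/[p]
after 10 — deliver 3→1: ·
after 11 — deliver 1→0: n0:foll/b5/[p]
after 12 — deliver 0→1: n1:lead/b5/[p]
after 13 — deliver 1→2: n2:foll/b5/[p]
after 14 — deliver 2→1: ·
after 15 — timeout(0): n0:cand/b8/[p]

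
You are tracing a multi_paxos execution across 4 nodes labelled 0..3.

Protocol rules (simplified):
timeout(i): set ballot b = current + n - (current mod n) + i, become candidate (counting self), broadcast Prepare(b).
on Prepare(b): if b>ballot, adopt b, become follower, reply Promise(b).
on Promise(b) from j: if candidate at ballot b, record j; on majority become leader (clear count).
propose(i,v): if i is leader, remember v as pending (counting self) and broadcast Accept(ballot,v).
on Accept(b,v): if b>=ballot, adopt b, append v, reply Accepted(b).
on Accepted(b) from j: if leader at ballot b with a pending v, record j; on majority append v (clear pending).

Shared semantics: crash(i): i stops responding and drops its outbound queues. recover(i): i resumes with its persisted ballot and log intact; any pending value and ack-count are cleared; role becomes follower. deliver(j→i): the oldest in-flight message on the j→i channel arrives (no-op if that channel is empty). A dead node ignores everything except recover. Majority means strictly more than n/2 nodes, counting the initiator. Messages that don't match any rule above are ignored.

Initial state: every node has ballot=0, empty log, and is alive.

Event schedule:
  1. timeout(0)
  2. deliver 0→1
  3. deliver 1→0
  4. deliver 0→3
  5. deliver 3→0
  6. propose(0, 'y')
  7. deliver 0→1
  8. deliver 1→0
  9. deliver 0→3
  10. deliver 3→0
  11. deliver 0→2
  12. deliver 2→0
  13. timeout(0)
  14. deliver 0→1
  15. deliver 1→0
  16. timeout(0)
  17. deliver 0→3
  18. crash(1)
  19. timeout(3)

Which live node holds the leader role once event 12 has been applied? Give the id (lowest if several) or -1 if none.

0

after 1 — timeout(0): n0:cand/b4/[-]
after 2 — deliver 0→1: n1:foll/b4/[-]
after 3 — deliver 1→0: ·
after 4 — deliver 0→3: n3:foll/b4/[-]
after 5 — deliver 3→0: n0:lead/b4/[-]
after 6 — propose(0,'y'): ·
after 7 — deliver 0→1: n1:foll/b4/[y]
after 8 — deliver 1→0: ·
after 9 — deliver 0→3: n3:foll/b4/[y]
after 10 — deliver 3→0: n0:lead/b4/[y]
after 11 — deliver 0→2: n2:foll/b4/[-]
after 12 — deliver 2→0: ·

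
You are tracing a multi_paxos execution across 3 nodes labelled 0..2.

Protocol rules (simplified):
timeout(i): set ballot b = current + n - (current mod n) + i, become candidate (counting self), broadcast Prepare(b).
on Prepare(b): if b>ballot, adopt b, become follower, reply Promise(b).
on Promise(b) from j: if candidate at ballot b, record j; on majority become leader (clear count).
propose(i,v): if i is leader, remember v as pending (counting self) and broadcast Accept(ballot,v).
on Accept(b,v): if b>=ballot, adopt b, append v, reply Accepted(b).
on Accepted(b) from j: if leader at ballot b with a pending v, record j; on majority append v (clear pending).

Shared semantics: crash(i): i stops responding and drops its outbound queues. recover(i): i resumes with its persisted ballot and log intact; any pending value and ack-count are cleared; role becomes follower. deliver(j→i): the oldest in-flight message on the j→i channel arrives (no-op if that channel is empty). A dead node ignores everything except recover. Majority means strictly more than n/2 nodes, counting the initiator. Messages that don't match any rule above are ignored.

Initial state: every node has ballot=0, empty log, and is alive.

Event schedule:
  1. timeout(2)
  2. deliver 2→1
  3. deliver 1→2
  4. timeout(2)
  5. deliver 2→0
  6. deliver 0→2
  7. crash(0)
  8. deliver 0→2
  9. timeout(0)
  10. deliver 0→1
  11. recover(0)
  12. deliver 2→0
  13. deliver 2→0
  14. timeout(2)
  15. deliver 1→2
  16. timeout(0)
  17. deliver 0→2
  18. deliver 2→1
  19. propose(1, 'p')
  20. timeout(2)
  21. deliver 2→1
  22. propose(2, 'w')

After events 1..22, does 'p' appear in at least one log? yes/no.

1. timeout(2):  <2:cand b5 ->
2. deliver 2→1:  <1:foll b5 ->
3. deliver 1→2:  <2:lead b5 ->
4. timeout(2):  <2:cand b8 ->
5. deliver 2→0:  <0:foll b5 ->
6. deliver 0→2:  nop
7. crash(0):  <0:✗foll b5 ->
8. deliver 0→2:  nop
9. timeout(0):  nop
10. deliver 0→1:  nop
11. recover(0):  <0:foll b5 ->
12. deliver 2→0:  <0:foll b8 ->
13. deliver 2→0:  nop
14. timeout(2):  <2:cand b11 ->
15. deliver 1→2:  nop
16. timeout(0):  <0:cand b9 ->
17. deliver 0→2:  nop
18. deliver 2→1:  <1:foll b8 ->
19. propose(1,'p'):  nop
20. timeout(2):  <2:cand b14 ->
21. deliver 2→1:  <1:foll b11 ->
22. propose(2,'w'):  nop

no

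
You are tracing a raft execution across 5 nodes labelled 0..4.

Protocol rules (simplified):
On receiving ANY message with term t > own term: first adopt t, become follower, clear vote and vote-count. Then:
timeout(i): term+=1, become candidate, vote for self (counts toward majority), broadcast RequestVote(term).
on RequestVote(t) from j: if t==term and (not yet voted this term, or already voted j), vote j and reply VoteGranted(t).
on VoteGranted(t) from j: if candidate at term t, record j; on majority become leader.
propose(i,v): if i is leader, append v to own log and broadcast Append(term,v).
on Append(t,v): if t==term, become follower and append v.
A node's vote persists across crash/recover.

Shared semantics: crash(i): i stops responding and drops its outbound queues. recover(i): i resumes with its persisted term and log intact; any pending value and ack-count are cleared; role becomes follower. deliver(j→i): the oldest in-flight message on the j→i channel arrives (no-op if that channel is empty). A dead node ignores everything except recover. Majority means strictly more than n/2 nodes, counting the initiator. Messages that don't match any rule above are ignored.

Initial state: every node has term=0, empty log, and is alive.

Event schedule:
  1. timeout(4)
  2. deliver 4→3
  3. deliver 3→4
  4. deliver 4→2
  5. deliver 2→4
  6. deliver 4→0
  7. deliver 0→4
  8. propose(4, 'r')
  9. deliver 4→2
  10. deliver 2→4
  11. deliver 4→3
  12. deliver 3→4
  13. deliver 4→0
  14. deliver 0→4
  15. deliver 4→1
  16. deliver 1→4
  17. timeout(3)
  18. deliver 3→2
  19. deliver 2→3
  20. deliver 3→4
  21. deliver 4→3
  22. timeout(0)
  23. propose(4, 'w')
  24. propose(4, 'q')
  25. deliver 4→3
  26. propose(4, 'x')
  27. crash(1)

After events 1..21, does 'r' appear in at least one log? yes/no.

e1 timeout(4): 4[cand,t=1,-]
e2 deliver 4→3: 3[foll,t=1,-]
e3 deliver 3→4: ·
e4 deliver 4→2: 2[foll,t=1,-]
e5 deliver 2→4: 4[lead,t=1,-]
e6 deliver 4→0: 0[foll,t=1,-]
e7 deliver 0→4: ·
e8 propose(4,'r'): 4[lead,t=1,r]
e9 deliver 4→2: 2[foll,t=1,r]
e10 deliver 2→4: ·
e11 deliver 4→3: 3[foll,t=1,r]
e12 deliver 3→4: ·
e13 deliver 4→0: 0[foll,t=1,r]
e14 deliver 0→4: ·
e15 deliver 4→1: 1[foll,t=1,-]
e16 deliver 1→4: ·
e17 timeout(3): 3[cand,t=2,r]
e18 deliver 3→2: 2[foll,t=2,r]
e19 deliver 2→3: ·
e20 deliver 3→4: 4[foll,t=2,r]
e21 deliver 4→3: 3[lead,t=2,r]

yes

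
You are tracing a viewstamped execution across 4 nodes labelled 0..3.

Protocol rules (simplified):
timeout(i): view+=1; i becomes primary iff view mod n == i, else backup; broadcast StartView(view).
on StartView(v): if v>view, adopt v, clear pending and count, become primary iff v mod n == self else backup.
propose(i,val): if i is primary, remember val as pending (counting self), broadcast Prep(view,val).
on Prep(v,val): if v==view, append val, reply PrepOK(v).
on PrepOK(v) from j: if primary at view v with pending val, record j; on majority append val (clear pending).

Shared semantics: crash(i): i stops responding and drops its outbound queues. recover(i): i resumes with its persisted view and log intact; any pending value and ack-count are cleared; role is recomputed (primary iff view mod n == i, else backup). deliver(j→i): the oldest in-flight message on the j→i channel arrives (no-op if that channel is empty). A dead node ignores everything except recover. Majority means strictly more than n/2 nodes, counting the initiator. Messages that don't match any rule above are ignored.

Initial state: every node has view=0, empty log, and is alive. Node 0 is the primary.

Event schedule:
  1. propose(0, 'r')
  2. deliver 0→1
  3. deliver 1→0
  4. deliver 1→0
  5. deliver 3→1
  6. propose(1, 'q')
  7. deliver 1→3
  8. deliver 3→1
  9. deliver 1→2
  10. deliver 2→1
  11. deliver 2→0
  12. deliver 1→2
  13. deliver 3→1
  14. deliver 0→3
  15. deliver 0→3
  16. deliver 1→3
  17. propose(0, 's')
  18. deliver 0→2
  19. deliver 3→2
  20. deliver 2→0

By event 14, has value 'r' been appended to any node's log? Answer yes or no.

after 1 — propose(0,'r'): ·
after 2 — deliver 0→1: n1:back/v0/[r]
after 3 — deliver 1→0: ·
after 4 — deliver 1→0: ·
after 5 — deliver 3→1: ·
after 6 — propose(1,'q'): ·
after 7 — deliver 1→3: ·
after 8 — deliver 3→1: ·
after 9 — deliver 1→2: ·
after 10 — deliver 2→1: ·
after 11 — deliver 2→0: ·
after 12 — deliver 1→2: ·
after 13 — deliver 3→1: ·
after 14 — deliver 0→3: n3:back/v0/[r]

yes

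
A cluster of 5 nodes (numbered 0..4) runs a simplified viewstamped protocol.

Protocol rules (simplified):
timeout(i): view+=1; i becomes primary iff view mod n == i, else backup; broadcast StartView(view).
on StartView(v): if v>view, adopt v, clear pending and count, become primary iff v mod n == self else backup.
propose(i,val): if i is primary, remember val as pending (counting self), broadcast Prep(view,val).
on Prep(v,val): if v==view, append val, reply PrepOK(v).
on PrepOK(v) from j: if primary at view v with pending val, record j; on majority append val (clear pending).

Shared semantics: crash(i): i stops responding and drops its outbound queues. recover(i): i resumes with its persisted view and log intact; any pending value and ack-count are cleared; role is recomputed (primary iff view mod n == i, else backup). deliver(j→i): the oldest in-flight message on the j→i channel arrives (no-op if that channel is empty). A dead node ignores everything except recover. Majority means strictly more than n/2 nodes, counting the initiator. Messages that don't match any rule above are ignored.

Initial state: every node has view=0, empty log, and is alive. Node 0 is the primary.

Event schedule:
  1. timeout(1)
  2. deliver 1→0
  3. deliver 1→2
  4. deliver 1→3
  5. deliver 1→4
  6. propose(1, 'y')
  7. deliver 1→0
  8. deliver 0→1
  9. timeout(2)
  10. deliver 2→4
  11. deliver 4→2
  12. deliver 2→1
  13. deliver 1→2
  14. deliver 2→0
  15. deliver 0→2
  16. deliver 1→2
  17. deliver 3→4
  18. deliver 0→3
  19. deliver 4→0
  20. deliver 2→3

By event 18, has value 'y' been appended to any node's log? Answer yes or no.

yes

e1 timeout(1): 1[prim,v=1,-]
e2 deliver 1→0: 0[back,v=1,-]
e3 deliver 1→2: 2[back,v=1,-]
e4 deliver 1→3: 3[back,v=1,-]
e5 deliver 1→4: 4[back,v=1,-]
e6 propose(1,'y'): ·
e7 deliver 1→0: 0[back,v=1,y]
e8 deliver 0→1: ·
e9 timeout(2): 2[prim,v=2,-]
e10 deliver 2→4: 4[back,v=2,-]
e11 deliver 4→2: ·
e12 deliver 2→1: 1[back,v=2,-]
e13 deliver 1→2: ·
e14 deliver 2→0: 0[back,v=2,y]
e15 deliver 0→2: ·
e16 deliver 1→2: ·
e17 deliver 3→4: ·
e18 deliver 0→3: ·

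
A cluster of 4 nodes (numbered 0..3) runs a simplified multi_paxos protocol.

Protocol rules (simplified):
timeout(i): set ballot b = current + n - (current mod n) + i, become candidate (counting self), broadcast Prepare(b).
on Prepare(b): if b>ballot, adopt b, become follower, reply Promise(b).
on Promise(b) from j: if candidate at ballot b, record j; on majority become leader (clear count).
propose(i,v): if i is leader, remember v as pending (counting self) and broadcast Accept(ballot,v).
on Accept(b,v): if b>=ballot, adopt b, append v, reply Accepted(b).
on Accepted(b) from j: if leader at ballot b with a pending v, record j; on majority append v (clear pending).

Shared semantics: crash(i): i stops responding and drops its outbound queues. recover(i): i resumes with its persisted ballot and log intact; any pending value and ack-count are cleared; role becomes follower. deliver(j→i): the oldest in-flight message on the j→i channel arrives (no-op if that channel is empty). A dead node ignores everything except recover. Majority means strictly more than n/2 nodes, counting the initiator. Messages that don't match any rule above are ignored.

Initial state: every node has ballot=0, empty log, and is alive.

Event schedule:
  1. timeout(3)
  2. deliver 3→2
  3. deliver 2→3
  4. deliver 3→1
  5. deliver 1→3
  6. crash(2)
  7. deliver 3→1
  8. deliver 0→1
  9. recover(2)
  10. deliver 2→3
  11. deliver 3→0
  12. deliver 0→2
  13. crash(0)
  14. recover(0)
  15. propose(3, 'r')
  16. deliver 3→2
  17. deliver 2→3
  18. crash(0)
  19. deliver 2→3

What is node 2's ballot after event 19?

7

[1] timeout(3) → N3(cand b7 [-])
[2] deliver 3→2 → N2(foll b7 [-])
[3] deliver 2→3 → ∅
[4] deliver 3→1 → N1(foll b7 [-])
[5] deliver 1→3 → N3(lead b7 [-])
[6] crash(2) → N2(✗foll b7 [-])
[7] deliver 3→1 → ∅
[8] deliver 0→1 → ∅
[9] recover(2) → N2(foll b7 [-])
[10] deliver 2→3 → ∅
[11] deliver 3→0 → N0(foll b7 [-])
[12] deliver 0→2 → ∅
[13] crash(0) → N0(✗foll b7 [-])
[14] recover(0) → N0(foll b7 [-])
[15] propose(3,'r') → ∅
[16] deliver 3→2 → N2(foll b7 [r])
[17] deliver 2→3 → ∅
[18] crash(0) → N0(✗foll b7 [-])
[19] deliver 2→3 → ∅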